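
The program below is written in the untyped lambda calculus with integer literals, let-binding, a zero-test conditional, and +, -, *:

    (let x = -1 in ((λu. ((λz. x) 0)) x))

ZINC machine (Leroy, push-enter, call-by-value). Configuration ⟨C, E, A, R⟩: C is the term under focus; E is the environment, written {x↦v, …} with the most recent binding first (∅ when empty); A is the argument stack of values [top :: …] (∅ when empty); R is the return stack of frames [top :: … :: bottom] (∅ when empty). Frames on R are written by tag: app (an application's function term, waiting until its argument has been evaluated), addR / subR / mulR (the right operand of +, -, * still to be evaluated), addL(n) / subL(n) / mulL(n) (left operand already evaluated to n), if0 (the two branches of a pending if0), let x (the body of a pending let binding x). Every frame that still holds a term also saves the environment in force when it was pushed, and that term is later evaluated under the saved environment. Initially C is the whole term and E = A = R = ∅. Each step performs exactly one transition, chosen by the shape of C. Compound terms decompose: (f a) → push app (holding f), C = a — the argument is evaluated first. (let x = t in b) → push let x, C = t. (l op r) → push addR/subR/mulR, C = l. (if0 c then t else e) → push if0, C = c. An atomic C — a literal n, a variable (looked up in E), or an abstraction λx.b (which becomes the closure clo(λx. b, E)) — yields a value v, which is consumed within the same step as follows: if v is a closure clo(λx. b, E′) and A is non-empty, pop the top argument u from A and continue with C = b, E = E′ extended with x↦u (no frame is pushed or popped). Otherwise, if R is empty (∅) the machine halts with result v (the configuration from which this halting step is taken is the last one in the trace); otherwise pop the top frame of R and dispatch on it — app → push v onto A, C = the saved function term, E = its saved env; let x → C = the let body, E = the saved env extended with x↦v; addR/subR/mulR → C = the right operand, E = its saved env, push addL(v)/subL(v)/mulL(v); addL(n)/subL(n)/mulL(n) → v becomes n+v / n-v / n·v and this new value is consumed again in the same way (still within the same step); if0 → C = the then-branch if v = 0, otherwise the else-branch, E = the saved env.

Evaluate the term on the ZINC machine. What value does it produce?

Answer: -1

Execution trace:
t=0: <C=(let x = -1 in ((λu. ((λz. x) 0)) x)), E=∅, A=∅, R=∅>
t=1: <C=-1, E=∅, A=∅, R=[let x]>
t=2: <C=((λu. ((λz. x) 0)) x), E={x↦-1}, A=∅, R=∅>
t=3: <C=x, E={x↦-1}, A=∅, R=[app]>
t=4: <C=(λu. ((λz. x) 0)), E={x↦-1}, A=[-1], R=∅>
t=5: <C=((λz. x) 0), E={u↦-1, x↦-1}, A=∅, R=∅>
t=6: <C=0, E={u↦-1, x↦-1}, A=∅, R=[app]>
t=7: <C=(λz. x), E={u↦-1, x↦-1}, A=[0], R=∅>
t=8: <C=x, E={z↦0, u↦-1, x↦-1}, A=∅, R=∅>
→ final value -1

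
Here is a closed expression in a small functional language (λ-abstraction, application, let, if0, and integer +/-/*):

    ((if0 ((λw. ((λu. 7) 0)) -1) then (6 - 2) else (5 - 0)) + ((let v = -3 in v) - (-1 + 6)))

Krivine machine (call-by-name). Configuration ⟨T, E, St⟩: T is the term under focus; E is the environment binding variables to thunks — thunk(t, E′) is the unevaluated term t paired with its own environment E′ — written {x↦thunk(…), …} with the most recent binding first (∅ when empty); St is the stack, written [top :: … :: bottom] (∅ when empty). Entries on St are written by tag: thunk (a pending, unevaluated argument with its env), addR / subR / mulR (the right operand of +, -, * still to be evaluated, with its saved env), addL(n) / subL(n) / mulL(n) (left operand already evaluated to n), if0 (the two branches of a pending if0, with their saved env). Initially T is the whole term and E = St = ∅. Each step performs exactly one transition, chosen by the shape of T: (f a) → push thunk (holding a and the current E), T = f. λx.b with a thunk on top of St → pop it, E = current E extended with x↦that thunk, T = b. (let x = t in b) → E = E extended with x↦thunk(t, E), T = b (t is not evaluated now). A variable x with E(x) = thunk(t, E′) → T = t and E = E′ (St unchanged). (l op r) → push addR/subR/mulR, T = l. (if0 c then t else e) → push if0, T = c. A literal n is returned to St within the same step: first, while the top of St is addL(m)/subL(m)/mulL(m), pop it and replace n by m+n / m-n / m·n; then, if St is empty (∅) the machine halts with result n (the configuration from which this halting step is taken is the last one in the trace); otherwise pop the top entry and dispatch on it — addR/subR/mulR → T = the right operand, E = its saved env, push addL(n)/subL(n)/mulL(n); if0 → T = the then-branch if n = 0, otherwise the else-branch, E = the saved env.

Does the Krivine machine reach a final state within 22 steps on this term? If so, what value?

t=0: <T=((if0 ((λw. ((λu. 7) 0)) -1) then (6 - 2) else (5 - 0)) + ((let v = -3 in v) - (-1 + 6))), E=∅, St=∅>
t=1: <T=(if0 ((λw. ((λu. 7) 0)) -1) then (6 - 2) else (5 - 0)), E=∅, St=[addR]>
t=2: <T=((λw. ((λu. 7) 0)) -1), E=∅, St=[if0 :: addR]>
t=3: <T=(λw. ((λu. 7) 0)), E=∅, St=[thunk :: if0 :: addR]>
t=4: <T=((λu. 7) 0), E={w↦thunk(-1, ∅)}, St=[if0 :: addR]>
t=5: <T=(λu. 7), E={w↦thunk(-1, ∅)}, St=[thunk :: if0 :: addR]>
t=6: <T=7, E={u↦thunk(0, {w↦thunk(-1, ∅)}), w↦thunk(-1, ∅)}, St=[if0 :: addR]>
t=7: <T=(5 - 0), E=∅, St=[addR]>
t=8: <T=5, E=∅, St=[subR :: addR]>
t=9: <T=0, E=∅, St=[subL(5) :: addR]>
t=10: <T=((let v = -3 in v) - (-1 + 6)), E=∅, St=[addL(5)]>
t=11: <T=(let v = -3 in v), E=∅, St=[subR :: addL(5)]>
t=12: <T=v, E={v↦thunk(-3, ∅)}, St=[subR :: addL(5)]>
t=13: <T=-3, E=∅, St=[subR :: addL(5)]>
t=14: <T=(-1 + 6), E=∅, St=[subL(-3) :: addL(5)]>
t=15: <T=-1, E=∅, St=[addR :: subL(-3) :: addL(5)]>
t=16: <T=6, E=∅, St=[addL(-1) :: subL(-3) :: addL(5)]>
→ final value -3

Answer: -3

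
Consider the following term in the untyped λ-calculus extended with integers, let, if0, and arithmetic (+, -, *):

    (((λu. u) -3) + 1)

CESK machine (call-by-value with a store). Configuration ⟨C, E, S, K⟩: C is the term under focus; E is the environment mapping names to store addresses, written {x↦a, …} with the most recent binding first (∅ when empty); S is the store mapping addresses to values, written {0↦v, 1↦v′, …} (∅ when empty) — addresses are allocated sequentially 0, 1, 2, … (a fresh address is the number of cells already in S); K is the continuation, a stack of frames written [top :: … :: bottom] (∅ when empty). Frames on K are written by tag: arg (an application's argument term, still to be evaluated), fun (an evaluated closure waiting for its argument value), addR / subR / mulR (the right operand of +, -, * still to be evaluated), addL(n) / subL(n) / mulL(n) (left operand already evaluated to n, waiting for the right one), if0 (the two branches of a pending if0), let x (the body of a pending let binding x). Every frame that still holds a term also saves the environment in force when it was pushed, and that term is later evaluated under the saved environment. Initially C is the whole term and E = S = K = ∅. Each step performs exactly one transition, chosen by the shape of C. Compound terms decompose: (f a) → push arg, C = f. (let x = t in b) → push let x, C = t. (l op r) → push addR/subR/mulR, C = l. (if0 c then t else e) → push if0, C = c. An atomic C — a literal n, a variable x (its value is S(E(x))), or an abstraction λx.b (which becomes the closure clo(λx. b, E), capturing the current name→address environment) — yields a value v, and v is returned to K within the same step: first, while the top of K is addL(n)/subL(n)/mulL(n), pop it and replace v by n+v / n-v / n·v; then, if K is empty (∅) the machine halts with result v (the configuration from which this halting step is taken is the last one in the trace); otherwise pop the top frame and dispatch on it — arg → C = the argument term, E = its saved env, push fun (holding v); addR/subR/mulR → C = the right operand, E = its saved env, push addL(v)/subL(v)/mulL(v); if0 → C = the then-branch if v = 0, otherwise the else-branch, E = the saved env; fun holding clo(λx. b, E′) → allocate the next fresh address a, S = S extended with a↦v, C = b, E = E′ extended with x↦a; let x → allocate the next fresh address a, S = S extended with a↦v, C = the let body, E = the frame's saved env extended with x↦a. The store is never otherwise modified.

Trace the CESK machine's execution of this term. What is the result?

Answer: -2

Machine steps:
t=0: <C=(((λu. u) -3) + 1), E=∅, S=∅, K=∅>
t=1: <C=((λu. u) -3), E=∅, S=∅, K=[addR]>
t=2: <C=(λu. u), E=∅, S=∅, K=[arg :: addR]>
t=3: <C=-3, E=∅, S=∅, K=[fun :: addR]>
t=4: <C=u, E={u↦0}, S={0↦-3}, K=[addR]>
t=5: <C=1, E=∅, S={0↦-3}, K=[addL(-3)]>
→ final value -2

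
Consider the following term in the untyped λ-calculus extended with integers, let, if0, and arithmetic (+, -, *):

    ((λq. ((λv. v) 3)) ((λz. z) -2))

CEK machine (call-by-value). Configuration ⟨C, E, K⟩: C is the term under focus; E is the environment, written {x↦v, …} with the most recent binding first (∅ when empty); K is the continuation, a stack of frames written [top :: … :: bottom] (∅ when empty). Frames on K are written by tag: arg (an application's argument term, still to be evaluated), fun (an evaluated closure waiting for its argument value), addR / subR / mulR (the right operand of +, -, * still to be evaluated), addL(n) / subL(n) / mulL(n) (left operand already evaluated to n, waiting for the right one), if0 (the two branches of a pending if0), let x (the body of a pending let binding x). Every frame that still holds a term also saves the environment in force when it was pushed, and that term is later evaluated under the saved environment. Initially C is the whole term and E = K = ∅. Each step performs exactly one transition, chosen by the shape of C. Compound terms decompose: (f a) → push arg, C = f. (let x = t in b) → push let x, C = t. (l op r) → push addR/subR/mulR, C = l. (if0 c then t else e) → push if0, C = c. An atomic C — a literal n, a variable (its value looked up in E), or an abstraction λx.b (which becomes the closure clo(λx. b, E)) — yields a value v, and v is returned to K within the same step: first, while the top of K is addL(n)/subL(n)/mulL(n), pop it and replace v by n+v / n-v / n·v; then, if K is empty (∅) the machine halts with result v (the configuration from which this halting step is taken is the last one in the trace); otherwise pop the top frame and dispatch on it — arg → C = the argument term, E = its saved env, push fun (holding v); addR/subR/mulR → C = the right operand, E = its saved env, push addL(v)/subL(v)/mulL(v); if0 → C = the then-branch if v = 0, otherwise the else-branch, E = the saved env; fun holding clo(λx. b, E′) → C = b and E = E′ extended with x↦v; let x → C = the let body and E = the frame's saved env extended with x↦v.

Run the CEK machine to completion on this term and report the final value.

[0] ⟨C=((λq. ((λv. v) 3)) ((λz. z) -2)); E=∅; K=∅⟩
[1] ⟨C=(λq. ((λv. v) 3)); E=∅; K=[arg]⟩
[2] ⟨C=((λz. z) -2); E=∅; K=[fun]⟩
[3] ⟨C=(λz. z); E=∅; K=[arg :: fun]⟩
[4] ⟨C=-2; E=∅; K=[fun :: fun]⟩
[5] ⟨C=z; E={z↦-2}; K=[fun]⟩
[6] ⟨C=((λv. v) 3); E={q↦-2}; K=∅⟩
[7] ⟨C=(λv. v); E={q↦-2}; K=[arg]⟩
[8] ⟨C=3; E={q↦-2}; K=[fun]⟩
[9] ⟨C=v; E={v↦3, q↦-2}; K=∅⟩
→ final value 3

Answer: 3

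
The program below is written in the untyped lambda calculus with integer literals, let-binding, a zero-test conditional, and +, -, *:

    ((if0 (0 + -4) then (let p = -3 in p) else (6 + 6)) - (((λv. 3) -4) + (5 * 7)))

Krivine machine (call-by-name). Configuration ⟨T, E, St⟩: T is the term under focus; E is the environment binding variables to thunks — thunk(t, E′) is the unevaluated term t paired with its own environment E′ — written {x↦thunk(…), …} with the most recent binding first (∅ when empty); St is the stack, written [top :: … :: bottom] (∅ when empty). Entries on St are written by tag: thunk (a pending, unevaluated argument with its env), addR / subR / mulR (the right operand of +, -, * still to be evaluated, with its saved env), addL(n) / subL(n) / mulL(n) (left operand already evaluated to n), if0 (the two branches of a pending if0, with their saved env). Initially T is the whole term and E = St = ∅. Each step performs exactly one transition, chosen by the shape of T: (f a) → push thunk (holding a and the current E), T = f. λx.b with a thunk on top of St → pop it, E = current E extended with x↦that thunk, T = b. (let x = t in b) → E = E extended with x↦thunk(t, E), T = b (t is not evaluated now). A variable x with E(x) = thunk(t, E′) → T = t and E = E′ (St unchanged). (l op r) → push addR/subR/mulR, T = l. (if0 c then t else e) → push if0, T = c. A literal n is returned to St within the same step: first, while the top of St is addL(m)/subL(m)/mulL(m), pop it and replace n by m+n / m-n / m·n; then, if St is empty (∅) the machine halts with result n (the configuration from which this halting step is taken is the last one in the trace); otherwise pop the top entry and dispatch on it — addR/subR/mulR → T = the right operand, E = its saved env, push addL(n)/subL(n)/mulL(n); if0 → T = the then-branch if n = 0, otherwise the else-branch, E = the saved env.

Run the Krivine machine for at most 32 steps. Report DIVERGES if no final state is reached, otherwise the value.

0. ⟨T=((if0 (0 + -4) then (let p = -3 in p) else (6 + 6)) - (((λv. 3) -4) + (5 * 7))); E=∅; St=∅⟩
1. ⟨T=(if0 (0 + -4) then (let p = -3 in p) else (6 + 6)); E=∅; St=[subR]⟩
2. ⟨T=(0 + -4); E=∅; St=[if0 :: subR]⟩
3. ⟨T=0; E=∅; St=[addR :: if0 :: subR]⟩
4. ⟨T=-4; E=∅; St=[addL(0) :: if0 :: subR]⟩
5. ⟨T=(6 + 6); E=∅; St=[subR]⟩
6. ⟨T=6; E=∅; St=[addR :: subR]⟩
7. ⟨T=6; E=∅; St=[addL(6) :: subR]⟩
8. ⟨T=(((λv. 3) -4) + (5 * 7)); E=∅; St=[subL(12)]⟩
9. ⟨T=((λv. 3) -4); E=∅; St=[addR :: subL(12)]⟩
10. ⟨T=(λv. 3); E=∅; St=[thunk :: addR :: subL(12)]⟩
11. ⟨T=3; E={v↦thunk(-4, ∅)}; St=[addR :: subL(12)]⟩
12. ⟨T=(5 * 7); E=∅; St=[addL(3) :: subL(12)]⟩
13. ⟨T=5; E=∅; St=[mulR :: addL(3) :: subL(12)]⟩
14. ⟨T=7; E=∅; St=[mulL(5) :: addL(3) :: subL(12)]⟩
→ final value -26

Answer: -26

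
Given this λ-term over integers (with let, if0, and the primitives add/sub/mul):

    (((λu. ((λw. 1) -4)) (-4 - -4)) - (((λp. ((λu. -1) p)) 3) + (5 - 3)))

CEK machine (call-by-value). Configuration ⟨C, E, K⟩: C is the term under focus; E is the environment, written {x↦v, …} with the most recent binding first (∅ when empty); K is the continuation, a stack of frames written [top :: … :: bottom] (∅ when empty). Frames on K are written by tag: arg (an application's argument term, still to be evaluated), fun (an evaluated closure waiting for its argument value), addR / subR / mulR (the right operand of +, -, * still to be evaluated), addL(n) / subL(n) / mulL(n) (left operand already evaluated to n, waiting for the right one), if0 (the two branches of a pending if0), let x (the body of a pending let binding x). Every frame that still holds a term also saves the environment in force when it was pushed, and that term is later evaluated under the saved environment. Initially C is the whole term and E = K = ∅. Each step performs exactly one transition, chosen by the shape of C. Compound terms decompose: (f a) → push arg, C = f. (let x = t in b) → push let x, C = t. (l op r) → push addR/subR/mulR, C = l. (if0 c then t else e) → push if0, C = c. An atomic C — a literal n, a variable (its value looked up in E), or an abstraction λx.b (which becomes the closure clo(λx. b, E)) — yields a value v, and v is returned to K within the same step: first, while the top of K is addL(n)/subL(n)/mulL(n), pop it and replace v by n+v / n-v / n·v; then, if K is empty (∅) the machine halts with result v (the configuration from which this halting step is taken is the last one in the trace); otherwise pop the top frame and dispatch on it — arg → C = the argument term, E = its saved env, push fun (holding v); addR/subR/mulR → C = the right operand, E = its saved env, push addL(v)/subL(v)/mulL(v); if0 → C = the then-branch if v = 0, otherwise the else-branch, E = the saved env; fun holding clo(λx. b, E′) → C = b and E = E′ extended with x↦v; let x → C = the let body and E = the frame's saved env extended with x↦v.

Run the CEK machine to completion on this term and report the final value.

Answer: 0

Derivation:
0. <C=(((λu. ((λw. 1) -4)) (-4 - -4)) - (((λp. ((λu. -1) p)) 3) + (5 - 3))), E=∅, K=∅>
1. <C=((λu. ((λw. 1) -4)) (-4 - -4)), E=∅, K=[subR]>
2. <C=(λu. ((λw. 1) -4)), E=∅, K=[arg :: subR]>
3. <C=(-4 - -4), E=∅, K=[fun :: subR]>
4. <C=-4, E=∅, K=[subR :: fun :: subR]>
5. <C=-4, E=∅, K=[subL(-4) :: fun :: subR]>
6. <C=((λw. 1) -4), E={u↦0}, K=[subR]>
7. <C=(λw. 1), E={u↦0}, K=[arg :: subR]>
8. <C=-4, E={u↦0}, K=[fun :: subR]>
9. <C=1, E={w↦-4, u↦0}, K=[subR]>
10. <C=(((λp. ((λu. -1) p)) 3) + (5 - 3)), E=∅, K=[subL(1)]>
11. <C=((λp. ((λu. -1) p)) 3), E=∅, K=[addR :: subL(1)]>
12. <C=(λp. ((λu. -1) p)), E=∅, K=[arg :: addR :: subL(1)]>
13. <C=3, E=∅, K=[fun :: addR :: subL(1)]>
14. <C=((λu. -1) p), E={p↦3}, K=[addR :: subL(1)]>
15. <C=(λu. -1), E={p↦3}, K=[arg :: addR :: subL(1)]>
16. <C=p, E={p↦3}, K=[fun :: addR :: subL(1)]>
17. <C=-1, E={u↦3, p↦3}, K=[addR :: subL(1)]>
18. <C=(5 - 3), E=∅, K=[addL(-1) :: subL(1)]>
19. <C=5, E=∅, K=[subR :: addL(-1) :: subL(1)]>
20. <C=3, E=∅, K=[subL(5) :: addL(-1) :: subL(1)]>
→ final value 0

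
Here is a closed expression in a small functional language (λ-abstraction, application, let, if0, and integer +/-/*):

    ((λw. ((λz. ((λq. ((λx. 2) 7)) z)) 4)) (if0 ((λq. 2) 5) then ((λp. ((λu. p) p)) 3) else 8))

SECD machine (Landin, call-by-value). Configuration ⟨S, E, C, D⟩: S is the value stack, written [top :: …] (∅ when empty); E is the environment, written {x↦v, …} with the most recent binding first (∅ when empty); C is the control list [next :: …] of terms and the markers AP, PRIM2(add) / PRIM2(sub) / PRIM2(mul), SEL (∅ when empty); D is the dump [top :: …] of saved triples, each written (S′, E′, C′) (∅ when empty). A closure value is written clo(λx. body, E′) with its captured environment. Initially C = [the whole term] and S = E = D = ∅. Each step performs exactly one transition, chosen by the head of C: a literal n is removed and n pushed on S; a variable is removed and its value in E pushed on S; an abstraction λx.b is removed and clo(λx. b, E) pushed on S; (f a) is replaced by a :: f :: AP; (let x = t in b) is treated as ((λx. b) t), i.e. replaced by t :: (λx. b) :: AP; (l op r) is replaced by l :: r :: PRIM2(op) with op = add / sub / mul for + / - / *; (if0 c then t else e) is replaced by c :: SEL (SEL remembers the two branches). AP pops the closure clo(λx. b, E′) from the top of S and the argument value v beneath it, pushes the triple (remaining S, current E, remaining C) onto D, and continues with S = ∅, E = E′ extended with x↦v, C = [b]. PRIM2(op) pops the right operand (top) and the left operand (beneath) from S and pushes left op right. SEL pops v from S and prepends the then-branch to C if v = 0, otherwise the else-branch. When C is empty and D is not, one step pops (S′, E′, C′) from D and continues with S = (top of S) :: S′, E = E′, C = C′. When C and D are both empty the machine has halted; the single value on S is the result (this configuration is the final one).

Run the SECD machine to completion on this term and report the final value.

Answer: 2

Execution trace:
[0] <S=∅, E=∅, C=[((λw. ((λz. ((λq. ((λx. 2) 7)) z)) 4)) (if0 ((λq. 2) 5) then ((λp. ((λu. p) p)) 3) else 8))], D=∅>
[1] <S=∅, E=∅, C=[(if0 ((λq. 2) 5) then ((λp. ((λu. p) p)) 3) else 8) :: (λw. ((λz. ((λq. ((λx. 2) 7)) z)) 4)) :: AP], D=∅>
[2] <S=∅, E=∅, C=[((λq. 2) 5) :: SEL :: (λw. ((λz. ((λq. ((λx. 2) 7)) z)) 4)) :: AP], D=∅>
[3] <S=∅, E=∅, C=[5 :: (λq. 2) :: AP :: SEL :: (λw. ((λz. ((λq. ((λx. 2) 7)) z)) 4)) :: AP], D=∅>
[4] <S=[5], E=∅, C=[(λq. 2) :: AP :: SEL :: (λw. ((λz. ((λq. ((λx. 2) 7)) z)) 4)) :: AP], D=∅>
[5] <S=[clo(λq. 2, ∅) :: 5], E=∅, C=[AP :: SEL :: (λw. ((λz. ((λq. ((λx. 2) 7)) z)) 4)) :: AP], D=∅>
[6] <S=∅, E={q↦5}, C=[2], D=[(∅, ∅, [SEL :: (λw. ((λz. ((λq. ((λx. 2) 7)) z)) 4)) :: AP])]>
[7] <S=[2], E={q↦5}, C=∅, D=[(∅, ∅, [SEL :: (λw. ((λz. ((λq. ((λx. 2) 7)) z)) 4)) :: AP])]>
[8] <S=[2], E=∅, C=[SEL :: (λw. ((λz. ((λq. ((λx. 2) 7)) z)) 4)) :: AP], D=∅>
[9] <S=∅, E=∅, C=[8 :: (λw. ((λz. ((λq. ((λx. 2) 7)) z)) 4)) :: AP], D=∅>
[10] <S=[8], E=∅, C=[(λw. ((λz. ((λq. ((λx. 2) 7)) z)) 4)) :: AP], D=∅>
[11] <S=[clo(λw. ((λz. ((λq. ((λx. 2) 7)) z)) 4), ∅) :: 8], E=∅, C=[AP], D=∅>
[12] <S=∅, E={w↦8}, C=[((λz. ((λq. ((λx. 2) 7)) z)) 4)], D=[(∅, ∅, ∅)]>
[13] <S=∅, E={w↦8}, C=[4 :: (λz. ((λq. ((λx. 2) 7)) z)) :: AP], D=[(∅, ∅, ∅)]>
[14] <S=[4], E={w↦8}, C=[(λz. ((λq. ((λx. 2) 7)) z)) :: AP], D=[(∅, ∅, ∅)]>
[15] <S=[clo(λz. ((λq. ((λx. 2) 7)) z), {w↦8}) :: 4], E={w↦8}, C=[AP], D=[(∅, ∅, ∅)]>
[16] <S=∅, E={z↦4, w↦8}, C=[((λq. ((λx. 2) 7)) z)], D=[(∅, {w↦8}, ∅) :: (∅, ∅, ∅)]>
[17] <S=∅, E={z↦4, w↦8}, C=[z :: (λq. ((λx. 2) 7)) :: AP], D=[(∅, {w↦8}, ∅) :: (∅, ∅, ∅)]>
[18] <S=[4], E={z↦4, w↦8}, C=[(λq. ((λx. 2) 7)) :: AP], D=[(∅, {w↦8}, ∅) :: (∅, ∅, ∅)]>
[19] <S=[clo(λq. ((λx. 2) 7), {z↦4, w↦8}) :: 4], E={z↦4, w↦8}, C=[AP], D=[(∅, {w↦8}, ∅) :: (∅, ∅, ∅)]>
[20] <S=∅, E={q↦4, z↦4, w↦8}, C=[((λx. 2) 7)], D=[(∅, {z↦4, w↦8}, ∅) :: (∅, {w↦8}, ∅) :: (∅, ∅, ∅)]>
[21] <S=∅, E={q↦4, z↦4, w↦8}, C=[7 :: (λx. 2) :: AP], D=[(∅, {z↦4, w↦8}, ∅) :: (∅, {w↦8}, ∅) :: (∅, ∅, ∅)]>
[22] <S=[7], E={q↦4, z↦4, w↦8}, C=[(λx. 2) :: AP], D=[(∅, {z↦4, w↦8}, ∅) :: (∅, {w↦8}, ∅) :: (∅, ∅, ∅)]>
[23] <S=[clo(λx. 2, {q↦4, z↦4, w↦8}) :: 7], E={q↦4, z↦4, w↦8}, C=[AP], D=[(∅, {z↦4, w↦8}, ∅) :: (∅, {w↦8}, ∅) :: (∅, ∅, ∅)]>
[24] <S=∅, E={x↦7, q↦4, z↦4, w↦8}, C=[2], D=[(∅, {q↦4, z↦4, w↦8}, ∅) :: (∅, {z↦4, w↦8}, ∅) :: (∅, {w↦8}, ∅) :: (∅, ∅, ∅)]>
[25] <S=[2], E={x↦7, q↦4, z↦4, w↦8}, C=∅, D=[(∅, {q↦4, z↦4, w↦8}, ∅) :: (∅, {z↦4, w↦8}, ∅) :: (∅, {w↦8}, ∅) :: (∅, ∅, ∅)]>
[26] <S=[2], E={q↦4, z↦4, w↦8}, C=∅, D=[(∅, {z↦4, w↦8}, ∅) :: (∅, {w↦8}, ∅) :: (∅, ∅, ∅)]>
[27] <S=[2], E={z↦4, w↦8}, C=∅, D=[(∅, {w↦8}, ∅) :: (∅, ∅, ∅)]>
[28] <S=[2], E={w↦8}, C=∅, D=[(∅, ∅, ∅)]>
[29] <S=[2], E=∅, C=∅, D=∅>
→ final value 2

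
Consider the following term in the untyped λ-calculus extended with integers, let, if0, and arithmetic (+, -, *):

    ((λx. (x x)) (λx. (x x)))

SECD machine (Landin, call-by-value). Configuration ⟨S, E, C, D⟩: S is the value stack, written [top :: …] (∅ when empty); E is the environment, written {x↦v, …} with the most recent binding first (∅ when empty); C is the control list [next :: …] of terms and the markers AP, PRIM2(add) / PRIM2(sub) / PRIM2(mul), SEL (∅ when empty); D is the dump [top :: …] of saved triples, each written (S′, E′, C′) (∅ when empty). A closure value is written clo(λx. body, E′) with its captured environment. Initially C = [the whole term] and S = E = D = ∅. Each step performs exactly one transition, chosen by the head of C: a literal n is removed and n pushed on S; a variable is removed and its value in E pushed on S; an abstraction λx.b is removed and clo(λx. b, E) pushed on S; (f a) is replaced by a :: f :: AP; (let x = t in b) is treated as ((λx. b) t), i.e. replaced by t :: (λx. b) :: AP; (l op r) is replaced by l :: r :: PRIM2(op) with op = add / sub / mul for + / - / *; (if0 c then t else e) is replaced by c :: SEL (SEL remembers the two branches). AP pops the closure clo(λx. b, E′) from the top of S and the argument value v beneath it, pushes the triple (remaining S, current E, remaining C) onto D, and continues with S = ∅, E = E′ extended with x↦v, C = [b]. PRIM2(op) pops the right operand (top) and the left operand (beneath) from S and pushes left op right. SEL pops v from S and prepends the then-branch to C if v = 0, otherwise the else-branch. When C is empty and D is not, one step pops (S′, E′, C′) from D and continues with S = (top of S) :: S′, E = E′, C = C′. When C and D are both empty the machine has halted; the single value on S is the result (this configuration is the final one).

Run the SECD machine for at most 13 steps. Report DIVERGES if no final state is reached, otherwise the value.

Answer: DIVERGES (no final state within 13 steps)

Execution trace:
0. [S=∅ | E=∅ | C=[((λx. (x x)) (λx. (x x)))] | D=∅]
1. [S=∅ | E=∅ | C=[(λx. (x x)) :: (λx. (x x)) :: AP] | D=∅]
2. [S=[clo(λx. (x x), ∅)] | E=∅ | C=[(λx. (x x)) :: AP] | D=∅]
3. [S=[clo(λx. (x x), ∅) :: clo(λx. (x x), ∅)] | E=∅ | C=[AP] | D=∅]
4. [S=∅ | E={x↦clo(λx. (x x), ∅)} | C=[(x x)] | D=[(∅, ∅, ∅)]]
5. [S=∅ | E={x↦clo(λx. (x x), ∅)} | C=[x :: x :: AP] | D=[(∅, ∅, ∅)]]
6. [S=[clo(λx. (x x), ∅)] | E={x↦clo(λx. (x x), ∅)} | C=[x :: AP] | D=[(∅, ∅, ∅)]]
7. [S=[clo(λx. (x x), ∅) :: clo(λx. (x x), ∅)] | E={x↦clo(λx. (x x), ∅)} | C=[AP] | D=[(∅, ∅, ∅)]]
8. [S=∅ | E={x↦clo(λx. (x x), ∅)} | C=[(x x)] | D=[(∅, {x↦clo(λx. (x x), ∅)}, ∅) :: (∅, ∅, ∅)]]
9. [S=∅ | E={x↦clo(λx. (x x), ∅)} | C=[x :: x :: AP] | D=[(∅, {x↦clo(λx. (x x), ∅)}, ∅) :: (∅, ∅, ∅)]]
10. [S=[clo(λx. (x x), ∅)] | E={x↦clo(λx. (x x), ∅)} | C=[x :: AP] | D=[(∅, {x↦clo(λx. (x x), ∅)}, ∅) :: (∅, ∅, ∅)]]
11. [S=[clo(λx. (x x), ∅) :: clo(λx. (x x), ∅)] | E={x↦clo(λx. (x x), ∅)} | C=[AP] | D=[(∅, {x↦clo(λx. (x x), ∅)}, ∅) :: (∅, ∅, ∅)]]
12. [S=∅ | E={x↦clo(λx. (x x), ∅)} | C=[(x x)] | D=[(∅, {x↦clo(λx. (x x), ∅)}, ∅) :: (∅, {x↦clo(λx. (x x), ∅)}, ∅) :: (∅, ∅, ∅)]]
13. [S=∅ | E={x↦clo(λx. (x x), ∅)} | C=[x :: x :: AP] | D=[(∅, {x↦clo(λx. (x x), ∅)}, ∅) :: (∅, {x↦clo(λx. (x x), ∅)}, ∅) :: (∅, ∅, ∅)]]
→ 13 transitions taken and the configuration is still not final: no result within 13 steps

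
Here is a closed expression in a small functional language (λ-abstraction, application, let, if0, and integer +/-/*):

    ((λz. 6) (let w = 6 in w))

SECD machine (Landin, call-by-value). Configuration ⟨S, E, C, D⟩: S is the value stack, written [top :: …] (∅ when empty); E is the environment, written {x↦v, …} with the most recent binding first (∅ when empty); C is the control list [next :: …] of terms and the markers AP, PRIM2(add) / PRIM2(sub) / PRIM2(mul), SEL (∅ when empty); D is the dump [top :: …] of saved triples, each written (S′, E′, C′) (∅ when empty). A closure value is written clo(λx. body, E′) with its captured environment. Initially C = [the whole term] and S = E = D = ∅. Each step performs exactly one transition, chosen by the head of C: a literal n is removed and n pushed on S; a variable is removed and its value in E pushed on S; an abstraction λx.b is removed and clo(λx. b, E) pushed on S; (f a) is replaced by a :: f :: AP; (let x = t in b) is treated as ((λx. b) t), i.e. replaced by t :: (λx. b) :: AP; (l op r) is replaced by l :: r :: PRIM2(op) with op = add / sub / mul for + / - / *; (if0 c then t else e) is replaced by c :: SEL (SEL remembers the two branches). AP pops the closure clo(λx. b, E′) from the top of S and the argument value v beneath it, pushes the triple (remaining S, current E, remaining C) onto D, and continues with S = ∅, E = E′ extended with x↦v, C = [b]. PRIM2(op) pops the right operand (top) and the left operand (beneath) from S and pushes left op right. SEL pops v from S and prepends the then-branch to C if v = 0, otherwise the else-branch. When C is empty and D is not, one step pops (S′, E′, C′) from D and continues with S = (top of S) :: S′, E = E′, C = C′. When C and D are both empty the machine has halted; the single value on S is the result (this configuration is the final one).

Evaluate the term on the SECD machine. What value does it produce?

0. [S=∅ | E=∅ | C=[((λz. 6) (let w = 6 in w))] | D=∅]
1. [S=∅ | E=∅ | C=[(let w = 6 in w) :: (λz. 6) :: AP] | D=∅]
2. [S=∅ | E=∅ | C=[6 :: (λw. w) :: AP :: (λz. 6) :: AP] | D=∅]
3. [S=[6] | E=∅ | C=[(λw. w) :: AP :: (λz. 6) :: AP] | D=∅]
4. [S=[clo(λw. w, ∅) :: 6] | E=∅ | C=[AP :: (λz. 6) :: AP] | D=∅]
5. [S=∅ | E={w↦6} | C=[w] | D=[(∅, ∅, [(λz. 6) :: AP])]]
6. [S=[6] | E={w↦6} | C=∅ | D=[(∅, ∅, [(λz. 6) :: AP])]]
7. [S=[6] | E=∅ | C=[(λz. 6) :: AP] | D=∅]
8. [S=[clo(λz. 6, ∅) :: 6] | E=∅ | C=[AP] | D=∅]
9. [S=∅ | E={z↦6} | C=[6] | D=[(∅, ∅, ∅)]]
10. [S=[6] | E={z↦6} | C=∅ | D=[(∅, ∅, ∅)]]
11. [S=[6] | E=∅ | C=∅ | D=∅]
→ final value 6

Answer: 6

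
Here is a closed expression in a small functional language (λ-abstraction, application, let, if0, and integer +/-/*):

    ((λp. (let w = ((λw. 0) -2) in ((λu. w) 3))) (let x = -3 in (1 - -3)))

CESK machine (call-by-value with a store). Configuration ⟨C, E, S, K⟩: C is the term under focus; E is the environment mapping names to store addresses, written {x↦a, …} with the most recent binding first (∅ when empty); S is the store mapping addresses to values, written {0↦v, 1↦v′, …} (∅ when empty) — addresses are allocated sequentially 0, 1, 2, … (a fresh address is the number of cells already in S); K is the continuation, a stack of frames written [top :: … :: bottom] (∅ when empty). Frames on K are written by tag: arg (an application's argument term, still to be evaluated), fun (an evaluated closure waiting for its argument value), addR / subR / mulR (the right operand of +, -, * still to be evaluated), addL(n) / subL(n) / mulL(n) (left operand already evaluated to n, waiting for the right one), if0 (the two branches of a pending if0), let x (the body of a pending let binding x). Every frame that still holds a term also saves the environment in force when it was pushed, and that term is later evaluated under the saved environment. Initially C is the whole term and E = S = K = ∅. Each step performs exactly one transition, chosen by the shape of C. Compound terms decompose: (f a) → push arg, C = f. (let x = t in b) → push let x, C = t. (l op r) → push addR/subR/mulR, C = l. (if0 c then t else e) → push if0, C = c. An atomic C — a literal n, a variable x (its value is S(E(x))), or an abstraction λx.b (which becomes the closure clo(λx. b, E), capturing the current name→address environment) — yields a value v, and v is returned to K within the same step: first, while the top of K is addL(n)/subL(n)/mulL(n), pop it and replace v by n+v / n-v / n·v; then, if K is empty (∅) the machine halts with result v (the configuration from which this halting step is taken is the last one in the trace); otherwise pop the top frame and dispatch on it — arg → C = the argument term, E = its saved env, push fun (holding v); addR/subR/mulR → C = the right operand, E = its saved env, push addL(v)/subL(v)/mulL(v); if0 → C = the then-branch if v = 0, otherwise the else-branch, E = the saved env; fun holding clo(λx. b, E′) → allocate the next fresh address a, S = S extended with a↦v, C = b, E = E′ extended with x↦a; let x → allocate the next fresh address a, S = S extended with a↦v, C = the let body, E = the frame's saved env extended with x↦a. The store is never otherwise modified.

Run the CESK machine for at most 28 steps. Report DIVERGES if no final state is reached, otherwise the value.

0. <C=((λp. (let w = ((λw. 0) -2) in ((λu. w) 3))) (let x = -3 in (1 - -3))), E=∅, S=∅, K=∅>
1. <C=(λp. (let w = ((λw. 0) -2) in ((λu. w) 3))), E=∅, S=∅, K=[arg]>
2. <C=(let x = -3 in (1 - -3)), E=∅, S=∅, K=[fun]>
3. <C=-3, E=∅, S=∅, K=[let x :: fun]>
4. <C=(1 - -3), E={x↦0}, S={0↦-3}, K=[fun]>
5. <C=1, E={x↦0}, S={0↦-3}, K=[subR :: fun]>
6. <C=-3, E={x↦0}, S={0↦-3}, K=[subL(1) :: fun]>
7. <C=(let w = ((λw. 0) -2) in ((λu. w) 3)), E={p↦1}, S={0↦-3, 1↦4}, K=∅>
8. <C=((λw. 0) -2), E={p↦1}, S={0↦-3, 1↦4}, K=[let w]>
9. <C=(λw. 0), E={p↦1}, S={0↦-3, 1↦4}, K=[arg :: let w]>
10. <C=-2, E={p↦1}, S={0↦-3, 1↦4}, K=[fun :: let w]>
11. <C=0, E={w↦2, p↦1}, S={0↦-3, 1↦4, 2↦-2}, K=[let w]>
12. <C=((λu. w) 3), E={w↦3, p↦1}, S={0↦-3, 1↦4, 2↦-2, 3↦0}, K=∅>
13. <C=(λu. w), E={w↦3, p↦1}, S={0↦-3, 1↦4, 2↦-2, 3↦0}, K=[arg]>
14. <C=3, E={w↦3, p↦1}, S={0↦-3, 1↦4, 2↦-2, 3↦0}, K=[fun]>
15. <C=w, E={u↦4, w↦3, p↦1}, S={0↦-3, 1↦4, 2↦-2, 3↦0, 4↦3}, K=∅>
→ final value 0

Answer: 0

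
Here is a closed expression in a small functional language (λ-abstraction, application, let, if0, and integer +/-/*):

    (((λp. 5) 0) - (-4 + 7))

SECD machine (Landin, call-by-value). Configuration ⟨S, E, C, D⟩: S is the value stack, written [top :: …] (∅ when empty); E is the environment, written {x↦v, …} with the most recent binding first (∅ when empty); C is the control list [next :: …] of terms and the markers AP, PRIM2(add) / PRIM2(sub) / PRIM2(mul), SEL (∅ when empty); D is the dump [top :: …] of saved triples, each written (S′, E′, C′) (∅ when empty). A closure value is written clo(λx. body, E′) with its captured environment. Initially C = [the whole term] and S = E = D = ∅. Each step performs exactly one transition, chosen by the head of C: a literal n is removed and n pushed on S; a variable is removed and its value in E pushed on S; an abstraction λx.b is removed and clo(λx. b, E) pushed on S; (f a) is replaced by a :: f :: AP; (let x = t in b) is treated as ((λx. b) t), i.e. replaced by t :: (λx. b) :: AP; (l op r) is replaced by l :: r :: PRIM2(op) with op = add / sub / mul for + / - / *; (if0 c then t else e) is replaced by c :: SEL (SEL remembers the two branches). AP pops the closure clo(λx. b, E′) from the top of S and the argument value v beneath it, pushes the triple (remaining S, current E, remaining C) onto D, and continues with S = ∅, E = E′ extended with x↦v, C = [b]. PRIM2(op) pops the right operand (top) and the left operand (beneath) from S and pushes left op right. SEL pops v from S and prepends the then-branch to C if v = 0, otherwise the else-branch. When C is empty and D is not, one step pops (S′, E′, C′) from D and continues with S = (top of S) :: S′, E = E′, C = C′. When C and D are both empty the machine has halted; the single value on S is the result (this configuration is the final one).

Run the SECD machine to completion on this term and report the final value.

Answer: 2

Execution trace:
[0] <S=∅, E=∅, C=[(((λp. 5) 0) - (-4 + 7))], D=∅>
[1] <S=∅, E=∅, C=[((λp. 5) 0) :: (-4 + 7) :: PRIM2(sub)], D=∅>
[2] <S=∅, E=∅, C=[0 :: (λp. 5) :: AP :: (-4 + 7) :: PRIM2(sub)], D=∅>
[3] <S=[0], E=∅, C=[(λp. 5) :: AP :: (-4 + 7) :: PRIM2(sub)], D=∅>
[4] <S=[clo(λp. 5, ∅) :: 0], E=∅, C=[AP :: (-4 + 7) :: PRIM2(sub)], D=∅>
[5] <S=∅, E={p↦0}, C=[5], D=[(∅, ∅, [(-4 + 7) :: PRIM2(sub)])]>
[6] <S=[5], E={p↦0}, C=∅, D=[(∅, ∅, [(-4 + 7) :: PRIM2(sub)])]>
[7] <S=[5], E=∅, C=[(-4 + 7) :: PRIM2(sub)], D=∅>
[8] <S=[5], E=∅, C=[-4 :: 7 :: PRIM2(add) :: PRIM2(sub)], D=∅>
[9] <S=[-4 :: 5], E=∅, C=[7 :: PRIM2(add) :: PRIM2(sub)], D=∅>
[10] <S=[7 :: -4 :: 5], E=∅, C=[PRIM2(add) :: PRIM2(sub)], D=∅>
[11] <S=[3 :: 5], E=∅, C=[PRIM2(sub)], D=∅>
[12] <S=[2], E=∅, C=∅, D=∅>
→ final value 2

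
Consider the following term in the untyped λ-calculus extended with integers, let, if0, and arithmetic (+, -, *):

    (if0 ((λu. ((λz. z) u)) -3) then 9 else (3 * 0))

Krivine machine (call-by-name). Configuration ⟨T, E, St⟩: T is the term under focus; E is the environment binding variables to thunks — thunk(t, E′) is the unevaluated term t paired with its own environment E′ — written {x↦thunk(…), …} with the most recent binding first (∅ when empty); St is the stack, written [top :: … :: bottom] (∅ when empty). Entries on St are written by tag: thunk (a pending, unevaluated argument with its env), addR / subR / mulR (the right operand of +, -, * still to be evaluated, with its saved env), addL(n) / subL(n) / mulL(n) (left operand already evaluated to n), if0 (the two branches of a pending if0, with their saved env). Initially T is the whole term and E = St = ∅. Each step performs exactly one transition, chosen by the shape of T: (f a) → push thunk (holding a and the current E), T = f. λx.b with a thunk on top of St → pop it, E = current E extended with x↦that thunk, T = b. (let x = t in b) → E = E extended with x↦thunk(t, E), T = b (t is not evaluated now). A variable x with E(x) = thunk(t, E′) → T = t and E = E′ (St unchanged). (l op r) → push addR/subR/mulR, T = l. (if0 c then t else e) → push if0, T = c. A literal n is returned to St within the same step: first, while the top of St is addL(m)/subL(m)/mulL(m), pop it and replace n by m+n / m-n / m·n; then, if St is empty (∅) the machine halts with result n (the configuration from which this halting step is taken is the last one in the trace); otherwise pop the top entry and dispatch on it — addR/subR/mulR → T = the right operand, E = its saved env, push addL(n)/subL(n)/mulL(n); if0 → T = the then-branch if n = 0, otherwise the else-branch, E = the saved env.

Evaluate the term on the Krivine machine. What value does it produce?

Answer: 0

Derivation:
[0] [T=(if0 ((λu. ((λz. z) u)) -3) then 9 else (3 * 0)) | E=∅ | St=∅]
[1] [T=((λu. ((λz. z) u)) -3) | E=∅ | St=[if0]]
[2] [T=(λu. ((λz. z) u)) | E=∅ | St=[thunk :: if0]]
[3] [T=((λz. z) u) | E={u↦thunk(-3, ∅)} | St=[if0]]
[4] [T=(λz. z) | E={u↦thunk(-3, ∅)} | St=[thunk :: if0]]
[5] [T=z | E={z↦thunk(u, {u↦thunk(-3, ∅)}), u↦thunk(-3, ∅)} | St=[if0]]
[6] [T=u | E={u↦thunk(-3, ∅)} | St=[if0]]
[7] [T=-3 | E=∅ | St=[if0]]
[8] [T=(3 * 0) | E=∅ | St=∅]
[9] [T=3 | E=∅ | St=[mulR]]
[10] [T=0 | E=∅ | St=[mulL(3)]]
→ final value 0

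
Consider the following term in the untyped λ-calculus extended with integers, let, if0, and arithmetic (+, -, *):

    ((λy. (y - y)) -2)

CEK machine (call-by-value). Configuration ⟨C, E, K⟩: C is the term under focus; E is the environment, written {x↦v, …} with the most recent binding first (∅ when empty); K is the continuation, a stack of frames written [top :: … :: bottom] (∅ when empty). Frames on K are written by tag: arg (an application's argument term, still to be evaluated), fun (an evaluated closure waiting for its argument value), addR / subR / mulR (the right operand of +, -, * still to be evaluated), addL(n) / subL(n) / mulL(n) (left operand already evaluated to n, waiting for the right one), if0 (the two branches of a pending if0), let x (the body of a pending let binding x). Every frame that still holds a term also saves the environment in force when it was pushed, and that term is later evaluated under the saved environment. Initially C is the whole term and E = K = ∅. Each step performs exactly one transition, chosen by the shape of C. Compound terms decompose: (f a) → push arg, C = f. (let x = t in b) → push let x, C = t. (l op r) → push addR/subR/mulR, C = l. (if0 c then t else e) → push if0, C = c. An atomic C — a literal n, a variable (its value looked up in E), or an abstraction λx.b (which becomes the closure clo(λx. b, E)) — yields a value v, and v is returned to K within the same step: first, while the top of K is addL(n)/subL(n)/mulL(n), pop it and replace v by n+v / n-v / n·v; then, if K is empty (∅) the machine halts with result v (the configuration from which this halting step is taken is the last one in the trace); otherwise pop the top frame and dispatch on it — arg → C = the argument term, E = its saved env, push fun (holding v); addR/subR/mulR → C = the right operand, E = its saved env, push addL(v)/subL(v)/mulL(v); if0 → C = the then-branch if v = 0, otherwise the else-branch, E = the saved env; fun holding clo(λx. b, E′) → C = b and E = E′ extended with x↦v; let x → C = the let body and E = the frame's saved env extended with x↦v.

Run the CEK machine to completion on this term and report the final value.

t=0: <C=((λy. (y - y)) -2), E=∅, K=∅>
t=1: <C=(λy. (y - y)), E=∅, K=[arg]>
t=2: <C=-2, E=∅, K=[fun]>
t=3: <C=(y - y), E={y↦-2}, K=∅>
t=4: <C=y, E={y↦-2}, K=[subR]>
t=5: <C=y, E={y↦-2}, K=[subL(-2)]>
→ final value 0

Answer: 0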